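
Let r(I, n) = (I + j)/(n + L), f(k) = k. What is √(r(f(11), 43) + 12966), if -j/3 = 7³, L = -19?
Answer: √465249/6 ≈ 113.68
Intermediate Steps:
j = -1029 (j = -3*7³ = -3*343 = -1029)
r(I, n) = (-1029 + I)/(-19 + n) (r(I, n) = (I - 1029)/(n - 19) = (-1029 + I)/(-19 + n))
√(r(f(11), 43) + 12966) = √((-1029 + 11)/(-19 + 43) + 12966) = √(-1018/24 + 12966) = √((1/24)*(-1018) + 12966) = √(-509/12 + 12966) = √(155083/12) = √465249/6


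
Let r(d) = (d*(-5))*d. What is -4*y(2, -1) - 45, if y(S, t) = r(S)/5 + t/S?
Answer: -27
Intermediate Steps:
r(d) = -5*d² (r(d) = (-5*d)*d = -5*d²)
y(S, t) = -S² + t/S (y(S, t) = -5*S²/5 + t/S = -5*S²*(⅕) + t/S = -S² + t/S)
-4*y(2, -1) - 45 = -4*(-1 - 1*2³)/2 - 45 = -2*(-1 - 1*8) - 45 = -2*(-1 - 8) - 45 = -2*(-9) - 45 = -4*(-9/2) - 45 = 18 - 45 = -27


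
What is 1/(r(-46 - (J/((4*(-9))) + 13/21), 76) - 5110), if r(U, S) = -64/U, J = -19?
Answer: -11881/60695782 ≈ -0.00019575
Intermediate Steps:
1/(r(-46 - (J/((4*(-9))) + 13/21), 76) - 5110) = 1/(-64/(-46 - (-19/(4*(-9)) + 13/21)) - 5110) = 1/(-64/(-46 - (-19/(-36) + 13*(1/21))) - 5110) = 1/(-64/(-46 - (-19*(-1/36) + 13/21)) - 5110) = 1/(-64/(-46 - (19/36 + 13/21)) - 5110) = 1/(-64/(-46 - 1*289/252) - 5110) = 1/(-64/(-46 - 289/252) - 5110) = 1/(-64/(-11881/252) - 5110) = 1/(-64*(-252/11881) - 5110) = 1/(16128/11881 - 5110) = 1/(-60695782/11881) = -11881/60695782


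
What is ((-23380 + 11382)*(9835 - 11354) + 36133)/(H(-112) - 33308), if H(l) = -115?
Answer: -18261095/33423 ≈ -546.36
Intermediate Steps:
((-23380 + 11382)*(9835 - 11354) + 36133)/(H(-112) - 33308) = ((-23380 + 11382)*(9835 - 11354) + 36133)/(-115 - 33308) = (-11998*(-1519) + 36133)/(-33423) = (18224962 + 36133)*(-1/33423) = 18261095*(-1/33423) = -18261095/33423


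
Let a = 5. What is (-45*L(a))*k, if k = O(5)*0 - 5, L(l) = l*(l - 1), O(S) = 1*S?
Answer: 4500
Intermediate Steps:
O(S) = S
L(l) = l*(-1 + l)
k = -5 (k = 5*0 - 5 = 0 - 5 = -5)
(-45*L(a))*k = -225*(-1 + 5)*(-5) = -225*4*(-5) = -45*20*(-5) = -900*(-5) = 4500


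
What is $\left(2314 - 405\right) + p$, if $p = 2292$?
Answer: $4201$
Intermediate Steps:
$\left(2314 - 405\right) + p = \left(2314 - 405\right) + 2292 = 1909 + 2292 = 4201$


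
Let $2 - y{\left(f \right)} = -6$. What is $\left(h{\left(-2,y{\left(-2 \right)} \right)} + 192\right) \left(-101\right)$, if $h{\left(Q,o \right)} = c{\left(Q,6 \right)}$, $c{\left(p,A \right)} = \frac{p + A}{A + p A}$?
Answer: $- \frac{57974}{3} \approx -19325.0$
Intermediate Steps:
$c{\left(p,A \right)} = \frac{A + p}{A + A p}$
$y{\left(f \right)} = 8$ ($y{\left(f \right)} = 2 - -6 = 2 + 6 = 8$)
$h{\left(Q,o \right)} = \frac{6 + Q}{6 \left(1 + Q\right)}$
$\left(h{\left(-2,y{\left(-2 \right)} \right)} + 192\right) \left(-101\right) = \left(\frac{6 - 2}{6 \left(1 - 2\right)} + 192\right) \left(-101\right) = \left(\frac{1}{6} \frac{1}{-1} \cdot 4 + 192\right) \left(-101\right) = \left(\frac{1}{6} \left(-1\right) 4 + 192\right) \left(-101\right) = \left(- \frac{2}{3} + 192\right) \left(-101\right) = \frac{574}{3} \left(-101\right) = - \frac{57974}{3}$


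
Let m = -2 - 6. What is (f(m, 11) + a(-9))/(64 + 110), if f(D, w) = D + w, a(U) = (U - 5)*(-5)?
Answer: 73/174 ≈ 0.41954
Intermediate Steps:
m = -8
a(U) = 25 - 5*U (a(U) = (-5 + U)*(-5) = 25 - 5*U)
(f(m, 11) + a(-9))/(64 + 110) = ((-8 + 11) + (25 - 5*(-9)))/(64 + 110) = (3 + (25 + 45))/174 = (3 + 70)*(1/174) = 73*(1/174) = 73/174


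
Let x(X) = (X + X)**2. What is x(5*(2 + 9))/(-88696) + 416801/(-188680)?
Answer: -4906451187/2091895160 ≈ -2.3455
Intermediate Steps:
x(X) = 4*X**2 (x(X) = (2*X)**2 = 4*X**2)
x(5*(2 + 9))/(-88696) + 416801/(-188680) = (4*(5*(2 + 9))**2)/(-88696) + 416801/(-188680) = (4*(5*11)**2)*(-1/88696) + 416801*(-1/188680) = (4*55**2)*(-1/88696) - 416801/188680 = (4*3025)*(-1/88696) - 416801/188680 = 12100*(-1/88696) - 416801/188680 = -3025/22174 - 416801/188680 = -4906451187/2091895160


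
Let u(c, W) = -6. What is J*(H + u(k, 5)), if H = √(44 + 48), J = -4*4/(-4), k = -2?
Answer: -24 + 8*√23 ≈ 14.367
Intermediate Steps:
J = 4 (J = -16*(-¼) = 4)
H = 2*√23 (H = √92 = 2*√23 ≈ 9.5917)
J*(H + u(k, 5)) = 4*(2*√23 - 6) = 4*(-6 + 2*√23) = -24 + 8*√23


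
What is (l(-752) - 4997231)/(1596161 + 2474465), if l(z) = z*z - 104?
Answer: -4431831/4070626 ≈ -1.0887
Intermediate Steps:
l(z) = -104 + z² (l(z) = z² - 104 = -104 + z²)
(l(-752) - 4997231)/(1596161 + 2474465) = ((-104 + (-752)²) - 4997231)/(1596161 + 2474465) = ((-104 + 565504) - 4997231)/4070626 = (565400 - 4997231)*(1/4070626) = -4431831*1/4070626 = -4431831/4070626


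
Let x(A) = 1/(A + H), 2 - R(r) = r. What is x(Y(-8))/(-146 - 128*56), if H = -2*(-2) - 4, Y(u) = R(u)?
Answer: -1/73140 ≈ -1.3672e-5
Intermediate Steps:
R(r) = 2 - r
Y(u) = 2 - u
H = 0 (H = 4 - 4 = 0)
x(A) = 1/A (x(A) = 1/(A + 0) = 1/A)
x(Y(-8))/(-146 - 128*56) = 1/((2 - 1*(-8))*(-146 - 128*56)) = 1/((2 + 8)*(-146 - 7168)) = 1/(10*(-7314)) = (⅒)*(-1/7314) = -1/73140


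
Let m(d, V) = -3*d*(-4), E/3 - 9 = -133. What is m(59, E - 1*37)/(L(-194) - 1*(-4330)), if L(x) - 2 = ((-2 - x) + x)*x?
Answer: 3/20 ≈ 0.15000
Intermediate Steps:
E = -372 (E = 27 + 3*(-133) = 27 - 399 = -372)
L(x) = 2 - 2*x (L(x) = 2 + ((-2 - x) + x)*x = 2 - 2*x)
m(d, V) = 12*d
m(59, E - 1*37)/(L(-194) - 1*(-4330)) = (12*59)/((2 - 2*(-194)) - 1*(-4330)) = 708/((2 + 388) + 4330) = 708/(390 + 4330) = 708/4720 = 708*(1/4720) = 3/20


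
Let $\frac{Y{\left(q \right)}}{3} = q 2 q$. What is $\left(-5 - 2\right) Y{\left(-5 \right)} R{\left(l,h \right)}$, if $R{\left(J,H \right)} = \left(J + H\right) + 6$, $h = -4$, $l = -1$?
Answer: $-1050$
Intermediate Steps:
$Y{\left(q \right)} = 6 q^{2}$ ($Y{\left(q \right)} = 3 q 2 q = 3 \cdot 2 q q = 3 \cdot 2 q^{2} = 6 q^{2}$)
$R{\left(J,H \right)} = 6 + H + J$ ($R{\left(J,H \right)} = \left(H + J\right) + 6 = 6 + H + J$)
$\left(-5 - 2\right) Y{\left(-5 \right)} R{\left(l,h \right)} = \left(-5 - 2\right) 6 \left(-5\right)^{2} \left(6 - 4 - 1\right) = \left(-5 - 2\right) 6 \cdot 25 \cdot 1 = \left(-7\right) 150 \cdot 1 = \left(-1050\right) 1 = -1050$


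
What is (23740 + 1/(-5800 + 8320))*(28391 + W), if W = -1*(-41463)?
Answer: 2089500824527/1260 ≈ 1.6583e+9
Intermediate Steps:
W = 41463
(23740 + 1/(-5800 + 8320))*(28391 + W) = (23740 + 1/(-5800 + 8320))*(28391 + 41463) = (23740 + 1/2520)*69854 = (59824801/2520)*69854 = 2089500824527/1260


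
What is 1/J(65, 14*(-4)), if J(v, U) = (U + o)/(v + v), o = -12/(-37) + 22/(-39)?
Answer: -93795/40577 ≈ -2.3115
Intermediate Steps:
o = -346/1443 (o = -12*(-1/37) + 22*(-1/39) = 12/37 - 22/39 = -346/1443 ≈ -0.23978)
J(v, U) = (-346/1443 + U)/(2*v) (J(v, U) = (U - 346/1443)/(v + v) = (-346/1443 + U)/((2*v)) = (-346/1443 + U)*(1/(2*v)) = (-346/1443 + U)/(2*v))
1/J(65, 14*(-4)) = 1/((1/2886)*(-346 + 1443*(14*(-4)))/65) = 1/((1/2886)*(1/65)*(-346 + 1443*(-56))) = 1/((1/2886)*(1/65)*(-346 - 80808)) = 1/((1/2886)*(1/65)*(-81154)) = 1/(-40577/93795) = -93795/40577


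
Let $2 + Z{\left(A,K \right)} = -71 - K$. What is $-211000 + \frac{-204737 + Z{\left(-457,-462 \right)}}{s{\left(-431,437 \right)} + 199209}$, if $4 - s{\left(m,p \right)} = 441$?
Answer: $- \frac{10485274087}{49693} \approx -2.11 \cdot 10^{5}$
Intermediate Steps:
$s{\left(m,p \right)} = -437$ ($s{\left(m,p \right)} = 4 - 441 = -437$)
$Z{\left(A,K \right)} = -73 - K$ ($Z{\left(A,K \right)} = -2 - \left(71 + K\right) = -73 - K$)
$-211000 + \frac{-204737 + Z{\left(-457,-462 \right)}}{s{\left(-431,437 \right)} + 199209} = -211000 + \frac{-204737 - -389}{-437 + 199209} = -211000 + \frac{-204737 + \left(-73 + 462\right)}{198772} = -211000 + \left(-204737 + 389\right) \frac{1}{198772} = -211000 - \frac{51087}{49693} = - \frac{10485274087}{49693}$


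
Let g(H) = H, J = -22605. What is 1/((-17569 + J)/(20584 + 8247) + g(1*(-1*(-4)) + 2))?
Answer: 28831/132812 ≈ 0.21708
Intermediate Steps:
1/((-17569 + J)/(20584 + 8247) + g(1*(-1*(-4)) + 2)) = 1/((-17569 - 22605)/(20584 + 8247) + (1*(-1*(-4)) + 2)) = 1/(-40174/28831 + (1*4 + 2)) = 1/(-40174*1/28831 + (4 + 2)) = 1/(-40174/28831 + 6) = 1/(132812/28831) = 28831/132812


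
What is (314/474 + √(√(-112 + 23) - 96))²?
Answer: (157 + 237*√(-96 + I*√89))²/56169 ≈ -94.924 + 22.431*I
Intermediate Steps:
(314/474 + √(√(-112 + 23) - 96))² = (314*(1/474) + √(√(-89) - 96))² = (157/237 + √(I*√89 - 96))² = (157/237 + √(-96 + I*√89))²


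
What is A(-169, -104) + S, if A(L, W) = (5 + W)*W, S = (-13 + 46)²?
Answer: 11385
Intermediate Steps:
S = 1089 (S = 33² = 1089)
A(L, W) = W*(5 + W)
A(-169, -104) + S = -104*(5 - 104) + 1089 = -104*(-99) + 1089 = 10296 + 1089 = 11385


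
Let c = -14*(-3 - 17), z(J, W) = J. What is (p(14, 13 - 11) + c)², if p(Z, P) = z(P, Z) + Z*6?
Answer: 133956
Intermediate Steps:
c = 280 (c = -14*(-20) = 280)
p(Z, P) = P + 6*Z (p(Z, P) = P + Z*6 = P + 6*Z)
(p(14, 13 - 11) + c)² = (((13 - 11) + 6*14) + 280)² = ((2 + 84) + 280)² = (86 + 280)² = 366² = 133956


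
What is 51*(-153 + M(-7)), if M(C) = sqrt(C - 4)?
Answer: -7803 + 51*I*sqrt(11) ≈ -7803.0 + 169.15*I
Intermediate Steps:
M(C) = sqrt(-4 + C)
51*(-153 + M(-7)) = 51*(-153 + sqrt(-4 - 7)) = 51*(-153 + sqrt(-11)) = 51*(-153 + I*sqrt(11)) = -7803 + 51*I*sqrt(11)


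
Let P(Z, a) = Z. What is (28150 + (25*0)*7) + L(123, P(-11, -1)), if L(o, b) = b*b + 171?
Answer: 28442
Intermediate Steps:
L(o, b) = 171 + b**2 (L(o, b) = b**2 + 171 = 171 + b**2)
(28150 + (25*0)*7) + L(123, P(-11, -1)) = (28150 + (25*0)*7) + (171 + (-11)**2) = (28150 + 0*7) + (171 + 121) = (28150 + 0) + 292 = 28150 + 292 = 28442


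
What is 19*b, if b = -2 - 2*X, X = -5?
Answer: 152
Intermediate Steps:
b = 8 (b = -2 - 2*(-5) = -2 + 10 = 8)
19*b = 19*8 = 152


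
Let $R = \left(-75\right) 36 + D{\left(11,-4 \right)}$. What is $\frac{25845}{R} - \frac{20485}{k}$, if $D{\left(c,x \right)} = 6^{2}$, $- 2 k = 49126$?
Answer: $- \frac{193419565}{21811944} \approx -8.8676$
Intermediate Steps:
$k = -24563$ ($k = \left(- \frac{1}{2}\right) 49126 = -24563$)
$D{\left(c,x \right)} = 36$
$R = -2664$ ($R = \left(-75\right) 36 + 36 = -2700 + 36 = -2664$)
$\frac{25845}{R} - \frac{20485}{k} = \frac{25845}{-2664} - \frac{20485}{-24563} = 25845 \left(- \frac{1}{2664}\right) - - \frac{20485}{24563} = - \frac{8615}{888} + \frac{20485}{24563} = - \frac{193419565}{21811944}$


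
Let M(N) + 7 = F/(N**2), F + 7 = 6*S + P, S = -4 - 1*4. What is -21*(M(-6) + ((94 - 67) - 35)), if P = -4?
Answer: 4193/12 ≈ 349.42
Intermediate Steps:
S = -8 (S = -4 - 4 = -8)
F = -59 (F = -7 + (6*(-8) - 4) = -7 + (-48 - 4) = -7 - 52 = -59)
M(N) = -7 - 59/N**2
-21*(M(-6) + ((94 - 67) - 35)) = -21*((-7 - 59/(-6)**2) + ((94 - 67) - 35)) = -21*((-7 - 59*1/36) + (27 - 35)) = -21*((-7 - 59/36) - 8) = -21*(-311/36 - 8) = -21*(-599/36) = 4193/12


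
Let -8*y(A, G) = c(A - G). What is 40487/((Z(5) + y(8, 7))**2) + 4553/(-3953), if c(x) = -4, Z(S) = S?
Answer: 639629531/478313 ≈ 1337.3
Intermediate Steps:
y(A, G) = 1/2 (y(A, G) = -1/8*(-4) = 1/2)
40487/((Z(5) + y(8, 7))**2) + 4553/(-3953) = 40487/((5 + 1/2)**2) + 4553/(-3953) = 40487/((11/2)**2) + 4553*(-1/3953) = 40487/(121/4) - 4553/3953 = 40487*(4/121) - 4553/3953 = 161948/121 - 4553/3953 = 639629531/478313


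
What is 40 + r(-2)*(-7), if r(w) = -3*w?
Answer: -2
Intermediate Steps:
40 + r(-2)*(-7) = 40 - 3*(-2)*(-7) = 40 + 6*(-7) = 40 - 42 = -2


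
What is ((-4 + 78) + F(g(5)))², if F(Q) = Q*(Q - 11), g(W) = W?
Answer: 1936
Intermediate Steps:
F(Q) = Q*(-11 + Q)
((-4 + 78) + F(g(5)))² = ((-4 + 78) + 5*(-11 + 5))² = (74 + 5*(-6))² = (74 - 30)² = 44² = 1936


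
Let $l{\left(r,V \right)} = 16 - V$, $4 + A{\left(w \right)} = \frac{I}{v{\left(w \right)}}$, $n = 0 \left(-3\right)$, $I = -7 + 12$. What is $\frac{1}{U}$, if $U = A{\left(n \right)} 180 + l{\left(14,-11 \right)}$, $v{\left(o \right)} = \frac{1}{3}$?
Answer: $\frac{1}{2007} \approx 0.00049826$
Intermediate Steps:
$v{\left(o \right)} = \frac{1}{3}$
$I = 5$
$n = 0$
$A{\left(w \right)} = 11$ ($A{\left(w \right)} = -4 + 5 \frac{1}{\frac{1}{3}} = -4 + 5 \cdot 3 = -4 + 15 = 11$)
$U = 2007$ ($U = 11 \cdot 180 + \left(16 - -11\right) = 1980 + \left(16 + 11\right) = 1980 + 27 = 2007$)
$\frac{1}{U} = \frac{1}{2007}$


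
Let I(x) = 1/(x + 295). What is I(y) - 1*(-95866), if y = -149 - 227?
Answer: 7765145/81 ≈ 95866.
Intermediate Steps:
y = -376
I(x) = 1/(295 + x)
I(y) - 1*(-95866) = 1/(295 - 376) - 1*(-95866) = 1/(-81) + 95866 = -1/81 + 95866 = 7765145/81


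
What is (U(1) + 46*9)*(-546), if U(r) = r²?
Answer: -226590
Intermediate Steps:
(U(1) + 46*9)*(-546) = (1² + 46*9)*(-546) = (1 + 414)*(-546) = 415*(-546) = -226590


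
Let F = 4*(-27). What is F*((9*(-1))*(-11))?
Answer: -10692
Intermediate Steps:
F = -108
F*((9*(-1))*(-11)) = -108*9*(-1)*(-11) = -(-972)*(-11) = -108*99 = -10692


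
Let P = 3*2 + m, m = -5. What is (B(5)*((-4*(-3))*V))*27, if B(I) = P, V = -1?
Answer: -324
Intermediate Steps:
P = 1 (P = 3*2 - 5 = 6 - 5 = 1)
B(I) = 1
(B(5)*((-4*(-3))*V))*27 = (1*(-4*(-3)*(-1)))*27 = (1*(12*(-1)))*27 = (1*(-12))*27 = -12*27 = -324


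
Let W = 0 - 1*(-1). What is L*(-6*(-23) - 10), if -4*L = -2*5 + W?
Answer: 288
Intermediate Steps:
W = 1 (W = 0 + 1 = 1)
L = 9/4 (L = -(-2*5 + 1)/4 = -(-10 + 1)/4 = -¼*(-9) = 9/4 ≈ 2.2500)
L*(-6*(-23) - 10) = 9*(-6*(-23) - 10)/4 = 9*(138 - 10)/4 = (9/4)*128 = 288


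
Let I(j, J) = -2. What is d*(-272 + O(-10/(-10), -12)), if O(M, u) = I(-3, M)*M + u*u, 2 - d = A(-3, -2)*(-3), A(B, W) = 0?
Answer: -260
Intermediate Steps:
d = 2 (d = 2 - 0*(-3) = 2 - 1*0 = 2 + 0 = 2)
O(M, u) = u² - 2*M (O(M, u) = -2*M + u*u = -2*M + u² = u² - 2*M)
d*(-272 + O(-10/(-10), -12)) = 2*(-272 + ((-12)² - (-20)/(-10))) = 2*(-272 + (144 - (-20)*(-1)/10)) = 2*(-272 + (144 - 2*1)) = 2*(-272 + (144 - 2)) = 2*(-272 + 142) = 2*(-130) = -260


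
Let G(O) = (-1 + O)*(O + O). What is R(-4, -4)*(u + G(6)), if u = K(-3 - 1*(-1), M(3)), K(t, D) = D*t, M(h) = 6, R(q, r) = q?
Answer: -192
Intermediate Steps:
u = -12 (u = 6*(-3 - 1*(-1)) = 6*(-3 + 1) = 6*(-2) = -12)
G(O) = 2*O*(-1 + O) (G(O) = (-1 + O)*(2*O) = 2*O*(-1 + O))
R(-4, -4)*(u + G(6)) = -4*(-12 + 2*6*(-1 + 6)) = -4*(-12 + 2*6*5) = -4*(-12 + 60) = -4*48 = -192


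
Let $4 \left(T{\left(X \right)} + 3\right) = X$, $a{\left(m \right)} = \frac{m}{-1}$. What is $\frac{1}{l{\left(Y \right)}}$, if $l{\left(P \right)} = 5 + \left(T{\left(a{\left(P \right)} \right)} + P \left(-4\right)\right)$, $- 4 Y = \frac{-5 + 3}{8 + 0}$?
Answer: $\frac{64}{111} \approx 0.57658$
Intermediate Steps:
$a{\left(m \right)} = - m$ ($a{\left(m \right)} = m \left(-1\right) = - m$)
$T{\left(X \right)} = -3 + \frac{X}{4}$
$Y = \frac{1}{16}$ ($Y = - \frac{\left(-5 + 3\right) \frac{1}{8 + 0}}{4} = - \frac{\left(-2\right) \frac{1}{8}}{4} = \left(- \frac{1}{4}\right) \left(- \frac{1}{4}\right) = \frac{1}{16} \approx 0.0625$)
$l{\left(P \right)} = 2 - \frac{17 P}{4}$ ($l{\left(P \right)} = 5 + \left(\left(-3 + \frac{\left(-1\right) P}{4}\right) + P \left(-4\right)\right) = 5 - \left(3 + \frac{17 P}{4}\right) = 2 - \frac{17 P}{4}$)
$\frac{1}{l{\left(Y \right)}} = \frac{1}{2 - \frac{17}{64}} = \frac{1}{\frac{111}{64}} = \frac{64}{111}$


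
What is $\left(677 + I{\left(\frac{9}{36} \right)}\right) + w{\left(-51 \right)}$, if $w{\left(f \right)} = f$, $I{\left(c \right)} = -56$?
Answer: $570$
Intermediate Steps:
$\left(677 + I{\left(\frac{9}{36} \right)}\right) + w{\left(-51 \right)} = \left(677 - 56\right) - 51 = 621 - 51 = 570$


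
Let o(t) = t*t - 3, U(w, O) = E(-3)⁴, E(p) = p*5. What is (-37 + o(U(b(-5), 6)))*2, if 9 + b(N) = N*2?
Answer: 5125781170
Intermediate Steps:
b(N) = -9 + 2*N (b(N) = -9 + N*2 = -9 + 2*N)
E(p) = 5*p
U(w, O) = 50625 (U(w, O) = (5*(-3))⁴ = (-15)⁴ = 50625)
o(t) = -3 + t² (o(t) = t² - 3 = -3 + t²)
(-37 + o(U(b(-5), 6)))*2 = (-37 + (-3 + 50625²))*2 = (-37 + (-3 + 2562890625))*2 = (-37 + 2562890622)*2 = 2562890585*2 = 5125781170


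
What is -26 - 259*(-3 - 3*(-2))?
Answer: -803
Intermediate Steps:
-26 - 259*(-3 - 3*(-2)) = -26 - 259*(-3 + 6) = -26 - 259*3 = -26 - 37*21 = -26 - 777 = -803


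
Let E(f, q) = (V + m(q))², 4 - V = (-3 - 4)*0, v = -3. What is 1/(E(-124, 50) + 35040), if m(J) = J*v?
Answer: 1/56356 ≈ 1.7744e-5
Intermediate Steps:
V = 4 (V = 4 - (-3 - 4)*0 = 4 - (-7)*0 = 4 - 1*0 = 4 + 0 = 4)
m(J) = -3*J (m(J) = J*(-3) = -3*J)
E(f, q) = (4 - 3*q)²
1/(E(-124, 50) + 35040) = 1/((4 - 3*50)² + 35040) = 1/((4 - 150)² + 35040) = 1/((-146)² + 35040) = 1/(21316 + 35040) = 1/56356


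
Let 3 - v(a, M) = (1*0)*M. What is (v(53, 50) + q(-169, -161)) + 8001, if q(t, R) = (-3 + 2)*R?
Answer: 8165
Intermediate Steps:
q(t, R) = -R
v(a, M) = 3 (v(a, M) = 3 - 1*0*M = 3 - 0*M = 3 - 1*0 = 3 + 0 = 3)
(v(53, 50) + q(-169, -161)) + 8001 = (3 - 1*(-161)) + 8001 = (3 + 161) + 8001 = 164 + 8001 = 8165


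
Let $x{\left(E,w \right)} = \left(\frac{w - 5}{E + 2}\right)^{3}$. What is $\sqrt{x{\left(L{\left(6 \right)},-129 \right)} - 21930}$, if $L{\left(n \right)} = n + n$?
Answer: $\frac{i \sqrt{54759271}}{49} \approx 151.02 i$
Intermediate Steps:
$L{\left(n \right)} = 2 n$
$x{\left(E,w \right)} = \frac{\left(-5 + w\right)^{3}}{\left(2 + E\right)^{3}}$ ($x{\left(E,w \right)} = \left(\frac{-5 + w}{2 + E}\right)^{3} = \frac{\left(-5 + w\right)^{3}}{\left(2 + E\right)^{3}}$)
$\sqrt{x{\left(L{\left(6 \right)},-129 \right)} - 21930} = \sqrt{\frac{\left(-5 - 129\right)^{3}}{\left(2 + 2 \cdot 6\right)^{3}} - 21930} = \sqrt{\frac{\left(-134\right)^{3}}{\left(2 + 12\right)^{3}} - 21930} = \sqrt{- \frac{2406104}{2744} - 21930} = \sqrt{\left(-2406104\right) \frac{1}{2744} - 21930} = \sqrt{- \frac{300763}{343} - 21930} = \sqrt{- \frac{7822753}{343}} = \frac{i \sqrt{54759271}}{49}$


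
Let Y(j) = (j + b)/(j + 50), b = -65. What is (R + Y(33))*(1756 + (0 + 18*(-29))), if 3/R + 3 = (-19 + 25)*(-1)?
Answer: -220886/249 ≈ -887.09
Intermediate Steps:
R = -⅓ (R = 3/(-3 + (-19 + 25)*(-1)) = 3/(-3 + 6*(-1)) = 3/(-3 - 6) = 3/(-9) = 3*(-⅑) = -⅓ ≈ -0.33333)
Y(j) = (-65 + j)/(50 + j) (Y(j) = (j - 65)/(j + 50) = (-65 + j)/(50 + j))
(R + Y(33))*(1756 + (0 + 18*(-29))) = (-⅓ + (-65 + 33)/(50 + 33))*(1756 + (0 + 18*(-29))) = (-⅓ - 32/83)*(1756 + (0 - 522)) = (-⅓ + (1/83)*(-32))*(1756 - 522) = (-⅓ - 32/83)*1234 = -179/249*1234 = -220886/249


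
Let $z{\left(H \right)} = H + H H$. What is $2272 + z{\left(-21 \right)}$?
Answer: $2692$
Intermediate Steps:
$z{\left(H \right)} = H + H^{2}$
$2272 + z{\left(-21 \right)} = 2272 - 21 \left(1 - 21\right) = 2272 - -420 = 2272 + 420 = 2692$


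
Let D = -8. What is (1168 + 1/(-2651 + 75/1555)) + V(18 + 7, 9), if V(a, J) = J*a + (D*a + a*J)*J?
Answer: 1333953317/824446 ≈ 1618.0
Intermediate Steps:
V(a, J) = J*a + J*(-8*a + J*a) (V(a, J) = J*a + (-8*a + a*J)*J = J*a + (-8*a + J*a)*J = J*a + J*(-8*a + J*a))
(1168 + 1/(-2651 + 75/1555)) + V(18 + 7, 9) = (1168 + 1/(-2651 + 75/1555)) + 9*(18 + 7)*(-7 + 9) = (1168 + 1/(-2651 + 75*(1/1555))) + 9*25*2 = (1168 + 1/(-2651 + 15/311)) + 450 = (1168 + 1/(-824446/311)) + 450 = (1168 - 311/824446) + 450 = 962952617/824446 + 450 = 1333953317/824446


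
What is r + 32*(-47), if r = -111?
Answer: -1615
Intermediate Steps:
r + 32*(-47) = -111 + 32*(-47) = -111 - 1504 = -1615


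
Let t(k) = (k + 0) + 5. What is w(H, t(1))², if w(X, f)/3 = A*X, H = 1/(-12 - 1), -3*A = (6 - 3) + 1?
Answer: 16/169 ≈ 0.094675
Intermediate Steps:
A = -4/3 (A = -((6 - 3) + 1)/3 = -(3 + 1)/3 = -⅓*4 = -4/3 ≈ -1.3333)
t(k) = 5 + k (t(k) = k + 5 = 5 + k)
H = -1/13 (H = 1/(-13) = -1/13 ≈ -0.076923)
w(X, f) = -4*X (w(X, f) = 3*(-4*X/3) = -4*X)
w(H, t(1))² = (-4*(-1/13))² = (4/13)² = 16/169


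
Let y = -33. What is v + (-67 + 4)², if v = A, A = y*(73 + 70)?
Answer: -750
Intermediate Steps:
A = -4719 (A = -33*(73 + 70) = -33*143 = -4719)
v = -4719
v + (-67 + 4)² = -4719 + (-67 + 4)² = -4719 + (-63)² = -4719 + 3969 = -750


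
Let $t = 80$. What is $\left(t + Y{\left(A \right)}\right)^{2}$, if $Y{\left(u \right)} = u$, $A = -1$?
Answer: $6241$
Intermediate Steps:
$\left(t + Y{\left(A \right)}\right)^{2} = \left(80 - 1\right)^{2} = 79^{2} = 6241$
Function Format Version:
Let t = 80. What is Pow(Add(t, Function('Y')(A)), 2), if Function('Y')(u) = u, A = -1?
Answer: 6241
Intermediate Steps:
Pow(Add(t, Function('Y')(A)), 2) = Pow(Add(80, -1), 2) = Pow(79, 2) = 6241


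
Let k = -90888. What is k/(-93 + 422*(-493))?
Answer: 90888/208139 ≈ 0.43667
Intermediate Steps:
k/(-93 + 422*(-493)) = -90888/(-93 + 422*(-493)) = -90888/(-93 - 208046) = -90888/(-208139) = -90888*(-1/208139) = 90888/208139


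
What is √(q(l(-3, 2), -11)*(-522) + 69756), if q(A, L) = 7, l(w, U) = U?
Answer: √66102 ≈ 257.10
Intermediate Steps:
√(q(l(-3, 2), -11)*(-522) + 69756) = √(7*(-522) + 69756) = √(-3654 + 69756) = √66102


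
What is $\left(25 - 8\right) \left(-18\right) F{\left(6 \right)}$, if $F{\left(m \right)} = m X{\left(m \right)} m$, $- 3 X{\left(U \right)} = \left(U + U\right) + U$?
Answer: $66096$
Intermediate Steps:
$X{\left(U \right)} = - U$ ($X{\left(U \right)} = - \frac{\left(U + U\right) + U}{3} = - \frac{2 U + U}{3} = - \frac{3 U}{3} = - U$)
$F{\left(m \right)} = - m^{3}$ ($F{\left(m \right)} = m \left(- m\right) m = - m^{2} m = - m^{3}$)
$\left(25 - 8\right) \left(-18\right) F{\left(6 \right)} = \left(25 - 8\right) \left(-18\right) \left(- 6^{3}\right) = 17 \left(-18\right) \left(\left(-1\right) 216\right) = \left(-306\right) \left(-216\right) = 66096$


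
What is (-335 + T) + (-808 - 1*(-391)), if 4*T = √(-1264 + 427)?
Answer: -752 + 3*I*√93/4 ≈ -752.0 + 7.2327*I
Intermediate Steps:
T = 3*I*√93/4 (T = √(-1264 + 427)/4 = √(-837)/4 = (3*I*√93)/4 = 3*I*√93/4 ≈ 7.2327*I)
(-335 + T) + (-808 - 1*(-391)) = (-335 + 3*I*√93/4) + (-808 - 1*(-391)) = (-335 + 3*I*√93/4) + (-808 + 391) = (-335 + 3*I*√93/4) - 417 = -752 + 3*I*√93/4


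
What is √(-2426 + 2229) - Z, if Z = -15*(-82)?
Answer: -1230 + I*√197 ≈ -1230.0 + 14.036*I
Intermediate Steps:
Z = 1230
√(-2426 + 2229) - Z = √(-2426 + 2229) - 1*1230 = √(-197) - 1230 = I*√197 - 1230 = -1230 + I*√197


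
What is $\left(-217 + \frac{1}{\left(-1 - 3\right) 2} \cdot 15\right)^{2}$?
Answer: $\frac{3066001}{64} \approx 47906.0$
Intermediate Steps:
$\left(-217 + \frac{1}{\left(-1 - 3\right) 2} \cdot 15\right)^{2} = \left(-217 + \frac{1}{\left(-4\right) 2} \cdot 15\right)^{2} = \left(-217 + \frac{1}{-8} \cdot 15\right)^{2} = \left(-217 - \frac{15}{8}\right)^{2} = \left(- \frac{1751}{8}\right)^{2} = \frac{3066001}{64}$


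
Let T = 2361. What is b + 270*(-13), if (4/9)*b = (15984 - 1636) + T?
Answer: 136341/4 ≈ 34085.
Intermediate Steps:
b = 150381/4 (b = 9*((15984 - 1636) + 2361)/4 = 9*(14348 + 2361)/4 = (9/4)*16709 = 150381/4 ≈ 37595.)
b + 270*(-13) = 150381/4 + 270*(-13) = 150381/4 - 3510 = 136341/4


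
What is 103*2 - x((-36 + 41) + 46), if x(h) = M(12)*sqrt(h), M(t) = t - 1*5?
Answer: 206 - 7*sqrt(51) ≈ 156.01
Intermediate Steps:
M(t) = -5 + t (M(t) = t - 5 = -5 + t)
x(h) = 7*sqrt(h) (x(h) = (-5 + 12)*sqrt(h) = 7*sqrt(h))
103*2 - x((-36 + 41) + 46) = 103*2 - 7*sqrt((-36 + 41) + 46) = 206 - 7*sqrt(5 + 46) = 206 - 7*sqrt(51)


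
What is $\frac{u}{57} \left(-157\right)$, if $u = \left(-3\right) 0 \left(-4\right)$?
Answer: $0$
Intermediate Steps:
$u = 0$ ($u = 0 \left(-4\right) = 0$)
$\frac{u}{57} \left(-157\right) = \frac{1}{57} \cdot 0 \left(-157\right) = 0 \left(-157\right) = 0$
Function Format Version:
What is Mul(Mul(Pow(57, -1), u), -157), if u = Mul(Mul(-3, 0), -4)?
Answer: 0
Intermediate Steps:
u = 0 (u = Mul(0, -4) = 0)
Mul(Mul(Pow(57, -1), u), -157) = Mul(Mul(Pow(57, -1), 0), -157) = Mul(Mul(Rational(1, 57), 0), -157) = Mul(0, -157) = 0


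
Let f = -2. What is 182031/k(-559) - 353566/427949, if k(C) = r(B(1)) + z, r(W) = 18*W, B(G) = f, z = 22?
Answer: -77904934343/5991286 ≈ -13003.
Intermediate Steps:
B(G) = -2
k(C) = -14 (k(C) = 18*(-2) + 22 = -36 + 22 = -14)
182031/k(-559) - 353566/427949 = 182031/(-14) - 353566/427949 = 182031*(-1/14) - 353566*1/427949 = -182031/14 - 353566/427949 = -77904934343/5991286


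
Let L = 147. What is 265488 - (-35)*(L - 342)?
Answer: 258663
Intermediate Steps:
265488 - (-35)*(L - 342) = 265488 - (-35)*(147 - 342) = 265488 - (-35)*(-195) = 265488 - 1*6825 = 265488 - 6825 = 258663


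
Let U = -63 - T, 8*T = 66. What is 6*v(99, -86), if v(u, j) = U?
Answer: -855/2 ≈ -427.50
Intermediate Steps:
T = 33/4 (T = (⅛)*66 = 33/4 ≈ 8.2500)
U = -285/4 (U = -63 - 1*33/4 = -63 - 33/4 = -285/4 ≈ -71.250)
v(u, j) = -285/4
6*v(99, -86) = 6*(-285/4) = -855/2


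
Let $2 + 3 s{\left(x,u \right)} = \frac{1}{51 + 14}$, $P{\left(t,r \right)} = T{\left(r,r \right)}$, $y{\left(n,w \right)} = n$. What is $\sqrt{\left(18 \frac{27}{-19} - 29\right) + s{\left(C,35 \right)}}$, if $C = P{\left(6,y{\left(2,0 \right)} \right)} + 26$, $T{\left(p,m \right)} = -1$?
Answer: $\frac{i \sqrt{84254170}}{1235} \approx 7.4324 i$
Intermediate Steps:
$P{\left(t,r \right)} = -1$
$C = 25$ ($C = -1 + 26 = 25$)
$s{\left(x,u \right)} = - \frac{43}{65}$ ($s{\left(x,u \right)} = - \frac{2}{3} + \frac{1}{3 \left(51 + 14\right)} = - \frac{2}{3} + \frac{1}{3 \cdot 65} = - \frac{2}{3} + \frac{1}{3} \cdot \frac{1}{65} = - \frac{2}{3} + \frac{1}{195} = - \frac{43}{65}$)
$\sqrt{\left(18 \frac{27}{-19} - 29\right) + s{\left(C,35 \right)}} = \sqrt{\left(18 \frac{27}{-19} - 29\right) - \frac{43}{65}} = \sqrt{\left(18 \cdot 27 \left(- \frac{1}{19}\right) - 29\right) - \frac{43}{65}} = \sqrt{\left(18 \left(- \frac{27}{19}\right) - 29\right) - \frac{43}{65}} = \sqrt{\left(- \frac{486}{19} - 29\right) - \frac{43}{65}} = \sqrt{- \frac{1037}{19} - \frac{43}{65}} = \sqrt{- \frac{68222}{1235}} = \frac{i \sqrt{84254170}}{1235}$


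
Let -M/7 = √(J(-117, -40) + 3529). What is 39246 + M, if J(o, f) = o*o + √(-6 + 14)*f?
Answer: 39246 - 7*√(17218 - 80*√2) ≈ 38331.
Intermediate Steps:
J(o, f) = o² + 2*f*√2 (J(o, f) = o² + √8*f = o² + (2*√2)*f = o² + 2*f*√2)
M = -7*√(17218 - 80*√2) (M = -7*√(((-117)² + 2*(-40)*√2) + 3529) = -7*√((13689 - 80*√2) + 3529) = -7*√(17218 - 80*√2) ≈ -915.50)
39246 + M = 39246 - 7*√(17218 - 80*√2)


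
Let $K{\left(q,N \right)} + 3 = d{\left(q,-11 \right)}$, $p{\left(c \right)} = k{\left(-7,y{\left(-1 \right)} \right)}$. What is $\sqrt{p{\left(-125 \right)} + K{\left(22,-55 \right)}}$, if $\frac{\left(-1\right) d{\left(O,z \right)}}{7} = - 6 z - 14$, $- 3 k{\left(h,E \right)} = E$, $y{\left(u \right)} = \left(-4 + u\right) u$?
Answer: $\frac{i \sqrt{3318}}{3} \approx 19.201 i$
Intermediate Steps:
$y{\left(u \right)} = u \left(-4 + u\right)$
$k{\left(h,E \right)} = - \frac{E}{3}$
$d{\left(O,z \right)} = 98 + 42 z$ ($d{\left(O,z \right)} = - 7 \left(- 6 z - 14\right) = - 7 \left(-14 - 6 z\right) = 98 + 42 z$)
$p{\left(c \right)} = - \frac{5}{3}$ ($p{\left(c \right)} = - \frac{\left(-1\right) \left(-4 - 1\right)}{3} = - \frac{\left(-1\right) \left(-5\right)}{3} = \left(- \frac{1}{3}\right) 5 = - \frac{5}{3}$)
$K{\left(q,N \right)} = -367$ ($K{\left(q,N \right)} = -3 + \left(98 + 42 \left(-11\right)\right) = -3 + \left(98 - 462\right) = -3 - 364 = -367$)
$\sqrt{p{\left(-125 \right)} + K{\left(22,-55 \right)}} = \sqrt{- \frac{5}{3} - 367} = \sqrt{- \frac{1106}{3}} = \frac{i \sqrt{3318}}{3}$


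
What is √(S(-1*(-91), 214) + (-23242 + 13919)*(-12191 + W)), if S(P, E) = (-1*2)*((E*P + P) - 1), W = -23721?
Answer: 8*√5230757 ≈ 18297.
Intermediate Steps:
S(P, E) = 2 - 2*P - 2*E*P (S(P, E) = -2*((P + E*P) - 1) = -2*(-1 + P + E*P) = 2 - 2*P - 2*E*P)
√(S(-1*(-91), 214) + (-23242 + 13919)*(-12191 + W)) = √((2 - (-2)*(-91) - 2*214*(-1*(-91))) + (-23242 + 13919)*(-12191 - 23721)) = √((2 - 2*91 - 2*214*91) - 9323*(-35912)) = √((2 - 182 - 38948) + 334807576) = √(-39128 + 334807576) = √334768448 = 8*√5230757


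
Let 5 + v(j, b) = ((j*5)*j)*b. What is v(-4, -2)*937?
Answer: -154605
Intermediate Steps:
v(j, b) = -5 + 5*b*j² (v(j, b) = -5 + ((j*5)*j)*b = -5 + ((5*j)*j)*b = -5 + (5*j²)*b = -5 + 5*b*j²)
v(-4, -2)*937 = (-5 + 5*(-2)*(-4)²)*937 = (-5 + 5*(-2)*16)*937 = (-5 - 160)*937 = -165*937 = -154605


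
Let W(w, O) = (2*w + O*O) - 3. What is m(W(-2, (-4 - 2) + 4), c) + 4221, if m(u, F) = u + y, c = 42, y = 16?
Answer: 4234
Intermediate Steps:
W(w, O) = -3 + O**2 + 2*w (W(w, O) = (2*w + O**2) - 3 = (O**2 + 2*w) - 3 = -3 + O**2 + 2*w)
m(u, F) = 16 + u (m(u, F) = u + 16 = 16 + u)
m(W(-2, (-4 - 2) + 4), c) + 4221 = (16 + (-3 + ((-4 - 2) + 4)**2 + 2*(-2))) + 4221 = (16 + (-3 + (-6 + 4)**2 - 4)) + 4221 = (16 + (-3 + (-2)**2 - 4)) + 4221 = (16 + (-3 + 4 - 4)) + 4221 = (16 - 3) + 4221 = 13 + 4221 = 4234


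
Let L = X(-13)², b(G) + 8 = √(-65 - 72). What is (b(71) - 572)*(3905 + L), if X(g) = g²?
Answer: -18830280 + 32466*I*√137 ≈ -1.883e+7 + 3.8001e+5*I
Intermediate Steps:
b(G) = -8 + I*√137 (b(G) = -8 + √(-65 - 72) = -8 + √(-137) = -8 + I*√137)
L = 28561 (L = ((-13)²)² = 169² = 28561)
(b(71) - 572)*(3905 + L) = ((-8 + I*√137) - 572)*(3905 + 28561) = (-580 + I*√137)*32466 = -18830280 + 32466*I*√137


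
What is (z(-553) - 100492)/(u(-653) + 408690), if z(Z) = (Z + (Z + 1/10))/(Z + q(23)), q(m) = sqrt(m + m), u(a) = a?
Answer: -43894462619/178232310330 + 11059*sqrt(46)/1247626172310 ≈ -0.24628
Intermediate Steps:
q(m) = sqrt(2)*sqrt(m) (q(m) = sqrt(2*m) = sqrt(2)*sqrt(m))
z(Z) = (1/10 + 2*Z)/(Z + sqrt(46)) (z(Z) = (Z + (Z + 1/10))/(Z + sqrt(2)*sqrt(23)) = (Z + (Z + 1/10))/(Z + sqrt(46)) = (Z + (1/10 + Z))/(Z + sqrt(46)) = (1/10 + 2*Z)/(Z + sqrt(46)))
(z(-553) - 100492)/(u(-653) + 408690) = ((1/10 + 2*(-553))/(-553 + sqrt(46)) - 100492)/(-653 + 408690) = ((1/10 - 1106)/(-553 + sqrt(46)) - 100492)/408037 = (-11059/10/(-553 + sqrt(46)) - 100492)*(1/408037) = (-11059/(10*(-553 + sqrt(46))) - 100492)*(1/408037) = (-100492 - 11059/(10*(-553 + sqrt(46))))*(1/408037) = -14356/58291 - 11059/(4080370*(-553 + sqrt(46)))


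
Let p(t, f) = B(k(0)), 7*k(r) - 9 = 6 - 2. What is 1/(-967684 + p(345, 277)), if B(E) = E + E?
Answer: -7/6773762 ≈ -1.0334e-6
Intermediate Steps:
k(r) = 13/7 (k(r) = 9/7 + (6 - 2)/7 = 9/7 + (1/7)*4 = 9/7 + 4/7 = 13/7)
B(E) = 2*E
p(t, f) = 26/7 (p(t, f) = 2*(13/7) = 26/7)
1/(-967684 + p(345, 277)) = 1/(-967684 + 26/7) = 1/(-6773762/7) = -7/6773762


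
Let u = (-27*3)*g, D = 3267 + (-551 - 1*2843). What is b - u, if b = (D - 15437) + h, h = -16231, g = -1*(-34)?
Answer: -29041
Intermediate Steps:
g = 34
D = -127 (D = 3267 + (-551 - 2843) = 3267 - 3394 = -127)
b = -31795 (b = (-127 - 15437) - 16231 = -15564 - 16231 = -31795)
u = -2754 (u = -27*3*34 = -81*34 = -2754)
b - u = -31795 - 1*(-2754) = -31795 + 2754 = -29041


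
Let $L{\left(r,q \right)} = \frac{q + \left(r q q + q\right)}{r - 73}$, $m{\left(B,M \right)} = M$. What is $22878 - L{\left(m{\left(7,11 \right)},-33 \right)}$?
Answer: $\frac{1430349}{62} \approx 23070.0$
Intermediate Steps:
$L{\left(r,q \right)} = \frac{2 q + r q^{2}}{-73 + r}$ ($L{\left(r,q \right)} = \frac{q + \left(q r q + q\right)}{-73 + r} = \frac{q + \left(r q^{2} + q\right)}{-73 + r} = \frac{q + \left(q + r q^{2}\right)}{-73 + r} = \frac{2 q + r q^{2}}{-73 + r}$)
$22878 - L{\left(m{\left(7,11 \right)},-33 \right)} = 22878 - - \frac{33 \left(2 - 363\right)}{-73 + 11} = 22878 - - \frac{33 \left(2 - 363\right)}{-62} = 22878 - \left(-33\right) \left(- \frac{1}{62}\right) \left(-361\right) = 22878 - - \frac{11913}{62} = 22878 + \frac{11913}{62} = \frac{1430349}{62}$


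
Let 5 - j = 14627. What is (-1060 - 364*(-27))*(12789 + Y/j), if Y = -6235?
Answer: 819838657312/7311 ≈ 1.1214e+8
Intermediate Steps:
j = -14622 (j = 5 - 1*14627 = 5 - 14627 = -14622)
(-1060 - 364*(-27))*(12789 + Y/j) = (-1060 - 364*(-27))*(12789 - 6235/(-14622)) = (-1060 + 9828)*(12789 - 6235*(-1/14622)) = 8768*(12789 + 6235/14622) = 8768*(187006993/14622) = 819838657312/7311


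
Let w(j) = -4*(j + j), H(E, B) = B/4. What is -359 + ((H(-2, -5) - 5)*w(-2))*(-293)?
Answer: 28941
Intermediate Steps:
H(E, B) = B/4 (H(E, B) = B*(¼) = B/4)
w(j) = -8*j
-359 + ((H(-2, -5) - 5)*w(-2))*(-293) = -359 + (((¼)*(-5) - 5)*(-8*(-2)))*(-293) = -359 + ((-5/4 - 5)*16)*(-293) = -359 - 25/4*16*(-293) = -359 - 100*(-293) = -359 + 29300 = 28941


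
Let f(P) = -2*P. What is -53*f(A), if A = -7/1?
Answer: -742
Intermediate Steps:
A = -7 (A = -7*1 = -7)
-53*f(A) = -(-106)*(-7) = -53*14 = -742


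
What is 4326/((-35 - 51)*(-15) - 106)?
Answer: 2163/592 ≈ 3.6537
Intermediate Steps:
4326/((-35 - 51)*(-15) - 106) = 4326/(-86*(-15) - 106) = 4326/(1290 - 106) = 4326/1184 = 4326*(1/1184) = 2163/592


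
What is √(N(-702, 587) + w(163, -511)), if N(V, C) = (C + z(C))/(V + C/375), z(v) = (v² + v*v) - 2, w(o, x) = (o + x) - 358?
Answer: I*√116645014338589/262663 ≈ 41.118*I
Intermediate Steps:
w(o, x) = -358 + o + x
z(v) = -2 + 2*v² (z(v) = (v² + v²) - 2 = 2*v² - 2 = -2 + 2*v²)
N(V, C) = (-2 + C + 2*C²)/(V + C/375) (N(V, C) = (C + (-2 + 2*C²))/(V + C/375) = (-2 + C + 2*C²)/(V + C*(1/375)) = (-2 + C + 2*C²)/(V + C/375))
√(N(-702, 587) + w(163, -511)) = √(375*(-2 + 587 + 2*587²)/(587 + 375*(-702)) + (-358 + 163 - 511)) = √(375*(-2 + 587 + 2*344569)/(587 - 263250) - 706) = √(375*(-2 + 587 + 689138)/(-262663) - 706) = √(375*(-1/262663)*689723 - 706) = √(-258646125/262663 - 706) = √(-444086203/262663) = I*√116645014338589/262663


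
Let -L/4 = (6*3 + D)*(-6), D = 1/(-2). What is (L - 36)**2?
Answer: 147456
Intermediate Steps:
D = -1/2 ≈ -0.50000
L = 420 (L = -4*(6*3 - 1/2)*(-6) = -4*(18 - 1/2)*(-6) = -70*(-6) = -4*(-105) = 420)
(L - 36)**2 = (420 - 36)**2 = 384**2 = 147456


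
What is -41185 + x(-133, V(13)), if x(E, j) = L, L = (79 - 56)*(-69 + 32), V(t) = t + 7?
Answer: -42036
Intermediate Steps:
V(t) = 7 + t
L = -851 (L = 23*(-37) = -851)
x(E, j) = -851
-41185 + x(-133, V(13)) = -41185 - 851 = -42036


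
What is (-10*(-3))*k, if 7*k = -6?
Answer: -180/7 ≈ -25.714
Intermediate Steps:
k = -6/7 (k = (⅐)*(-6) = -6/7 ≈ -0.85714)
(-10*(-3))*k = -10*(-3)*(-6/7) = 30*(-6/7) = -180/7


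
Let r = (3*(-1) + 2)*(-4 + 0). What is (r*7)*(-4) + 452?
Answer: 340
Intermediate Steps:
r = 4 (r = (-3 + 2)*(-4) = -1*(-4) = 4)
(r*7)*(-4) + 452 = (4*7)*(-4) + 452 = 28*(-4) + 452 = -112 + 452 = 340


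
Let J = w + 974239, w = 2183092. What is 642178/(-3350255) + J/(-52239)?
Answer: -10611410705947/175013970945 ≈ -60.632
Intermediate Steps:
J = 3157331 (J = 2183092 + 974239 = 3157331)
642178/(-3350255) + J/(-52239) = 642178/(-3350255) + 3157331/(-52239) = 642178*(-1/3350255) + 3157331*(-1/52239) = -642178/3350255 - 3157331/52239 = -10611410705947/175013970945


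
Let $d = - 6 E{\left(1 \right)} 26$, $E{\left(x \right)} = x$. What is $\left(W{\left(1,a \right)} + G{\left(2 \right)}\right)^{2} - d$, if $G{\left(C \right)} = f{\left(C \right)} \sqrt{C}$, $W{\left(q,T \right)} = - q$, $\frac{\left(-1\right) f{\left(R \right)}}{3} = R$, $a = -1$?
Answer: $229 + 12 \sqrt{2} \approx 245.97$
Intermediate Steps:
$f{\left(R \right)} = - 3 R$
$G{\left(C \right)} = - 3 C^{\frac{3}{2}}$ ($G{\left(C \right)} = - 3 C \sqrt{C} = - 3 C^{\frac{3}{2}}$)
$d = -156$ ($d = \left(-6\right) 1 \cdot 26 = \left(-6\right) 26 = -156$)
$\left(W{\left(1,a \right)} + G{\left(2 \right)}\right)^{2} - d = \left(\left(-1\right) 1 - 3 \cdot 2^{\frac{3}{2}}\right)^{2} - -156 = \left(-1 - 3 \cdot 2 \sqrt{2}\right)^{2} + 156 = \left(-1 - 6 \sqrt{2}\right)^{2} + 156 = 156 + \left(-1 - 6 \sqrt{2}\right)^{2}$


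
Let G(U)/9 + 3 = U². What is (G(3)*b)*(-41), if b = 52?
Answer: -115128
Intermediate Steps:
G(U) = -27 + 9*U²
(G(3)*b)*(-41) = ((-27 + 9*3²)*52)*(-41) = ((-27 + 9*9)*52)*(-41) = ((-27 + 81)*52)*(-41) = (54*52)*(-41) = 2808*(-41) = -115128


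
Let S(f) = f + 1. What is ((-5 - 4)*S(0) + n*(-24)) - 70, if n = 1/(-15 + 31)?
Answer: -161/2 ≈ -80.500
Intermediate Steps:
n = 1/16 ≈ 0.062500
S(f) = 1 + f
((-5 - 4)*S(0) + n*(-24)) - 70 = ((-5 - 4)*(1 + 0) + (1/16)*(-24)) - 70 = (-9*1 - 3/2) - 70 = (-9 - 3/2) - 70 = -21/2 - 70 = -161/2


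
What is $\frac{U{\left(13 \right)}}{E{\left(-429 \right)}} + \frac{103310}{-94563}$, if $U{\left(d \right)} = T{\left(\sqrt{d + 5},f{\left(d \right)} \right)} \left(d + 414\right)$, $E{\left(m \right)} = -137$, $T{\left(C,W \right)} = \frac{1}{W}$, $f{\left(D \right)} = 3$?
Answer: $- \frac{27612937}{12955131} \approx -2.1314$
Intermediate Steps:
$U{\left(d \right)} = 138 + \frac{d}{3}$ ($U{\left(d \right)} = \frac{d + 414}{3} = \frac{414 + d}{3} = 138 + \frac{d}{3}$)
$\frac{U{\left(13 \right)}}{E{\left(-429 \right)}} + \frac{103310}{-94563} = \frac{138 + \frac{1}{3} \cdot 13}{-137} + \frac{103310}{-94563} = \left(138 + \frac{13}{3}\right) \left(- \frac{1}{137}\right) + 103310 \left(- \frac{1}{94563}\right) = \frac{427}{3} \left(- \frac{1}{137}\right) - \frac{103310}{94563} = - \frac{427}{411} - \frac{103310}{94563} = - \frac{27612937}{12955131}$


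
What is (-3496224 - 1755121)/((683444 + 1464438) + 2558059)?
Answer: -5251345/4705941 ≈ -1.1159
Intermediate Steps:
(-3496224 - 1755121)/((683444 + 1464438) + 2558059) = -5251345/(2147882 + 2558059) = -5251345/4705941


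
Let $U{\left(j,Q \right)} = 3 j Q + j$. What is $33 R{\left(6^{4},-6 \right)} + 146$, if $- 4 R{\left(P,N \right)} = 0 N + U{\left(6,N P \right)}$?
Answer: $\frac{2309665}{2} \approx 1.1548 \cdot 10^{6}$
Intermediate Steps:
$U{\left(j,Q \right)} = j + 3 Q j$ ($U{\left(j,Q \right)} = 3 Q j + j = j + 3 Q j$)
$R{\left(P,N \right)} = - \frac{3}{2} - \frac{9 N P}{2}$ ($R{\left(P,N \right)} = - \frac{0 N + 6 \left(1 + 3 N P\right)}{4} = - \frac{0 + 6 \left(1 + 3 N P\right)}{4} = - \frac{0 + \left(6 + 18 N P\right)}{4} = - \frac{6 + 18 N P}{4} = - \frac{3}{2} - \frac{9 N P}{2}$)
$33 R{\left(6^{4},-6 \right)} + 146 = 33 \left(- \frac{3}{2} - - 27 \cdot 6^{4}\right) + 146 = 33 \left(- \frac{3}{2} - \left(-27\right) 1296\right) + 146 = 33 \left(- \frac{3}{2} + 34992\right) + 146 = 33 \cdot \frac{69981}{2} + 146 = \frac{2309373}{2} + 146 = \frac{2309665}{2}$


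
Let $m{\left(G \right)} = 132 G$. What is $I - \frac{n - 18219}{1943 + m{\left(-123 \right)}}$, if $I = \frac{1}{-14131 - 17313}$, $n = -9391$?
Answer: $- \frac{868183133}{449429092} \approx -1.9317$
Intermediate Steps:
$I = - \frac{1}{31444}$ ($I = \frac{1}{-31444} = - \frac{1}{31444} \approx -3.1803 \cdot 10^{-5}$)
$I - \frac{n - 18219}{1943 + m{\left(-123 \right)}} = - \frac{1}{31444} - \frac{-9391 - 18219}{1943 + 132 \left(-123\right)} = - \frac{1}{31444} - - \frac{27610}{1943 - 16236} = - \frac{1}{31444} - - \frac{27610}{-14293} = - \frac{1}{31444} - \left(-27610\right) \left(- \frac{1}{14293}\right) = - \frac{1}{31444} - \frac{27610}{14293} = - \frac{868183133}{449429092}$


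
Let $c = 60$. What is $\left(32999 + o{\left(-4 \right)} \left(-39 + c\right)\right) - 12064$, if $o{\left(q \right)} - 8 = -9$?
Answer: $20914$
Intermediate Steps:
$o{\left(q \right)} = -1$ ($o{\left(q \right)} = 8 - 9 = -1$)
$\left(32999 + o{\left(-4 \right)} \left(-39 + c\right)\right) - 12064 = \left(32999 - \left(-39 + 60\right)\right) - 12064 = \left(32999 - 21\right) - 12064 = 32978 - 12064 = 20914$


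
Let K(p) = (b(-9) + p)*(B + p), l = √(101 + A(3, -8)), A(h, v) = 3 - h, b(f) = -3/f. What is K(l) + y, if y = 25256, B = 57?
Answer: 25376 + 172*√101/3 ≈ 25952.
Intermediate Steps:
l = √101 (l = √(101 + (3 - 1*3)) = √(101 + (3 - 3)) = √(101 + 0) = √101 ≈ 10.050)
K(p) = (57 + p)*(⅓ + p) (K(p) = (-3/(-9) + p)*(57 + p) = (-3*(-⅑) + p)*(57 + p) = (⅓ + p)*(57 + p) = (57 + p)*(⅓ + p))
K(l) + y = (19 + (√101)² + 172*√101/3) + 25256 = (19 + 101 + 172*√101/3) + 25256 = (120 + 172*√101/3) + 25256 = 25376 + 172*√101/3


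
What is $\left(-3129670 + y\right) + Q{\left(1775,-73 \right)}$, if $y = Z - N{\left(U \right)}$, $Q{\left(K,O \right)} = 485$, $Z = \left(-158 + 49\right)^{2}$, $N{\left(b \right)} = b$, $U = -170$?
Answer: $-3117134$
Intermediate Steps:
$Z = 11881$ ($Z = \left(-109\right)^{2} = 11881$)
$y = 12051$ ($y = 11881 - -170 = 11881 + 170 = 12051$)
$\left(-3129670 + y\right) + Q{\left(1775,-73 \right)} = \left(-3129670 + 12051\right) + 485 = -3117619 + 485 = -3117134$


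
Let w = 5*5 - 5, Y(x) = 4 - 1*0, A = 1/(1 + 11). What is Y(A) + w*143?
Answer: 2864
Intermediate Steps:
A = 1/12 ≈ 0.083333
Y(x) = 4 (Y(x) = 4 + 0 = 4)
w = 20 (w = 25 - 5 = 20)
Y(A) + w*143 = 4 + 20*143 = 4 + 2860 = 2864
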